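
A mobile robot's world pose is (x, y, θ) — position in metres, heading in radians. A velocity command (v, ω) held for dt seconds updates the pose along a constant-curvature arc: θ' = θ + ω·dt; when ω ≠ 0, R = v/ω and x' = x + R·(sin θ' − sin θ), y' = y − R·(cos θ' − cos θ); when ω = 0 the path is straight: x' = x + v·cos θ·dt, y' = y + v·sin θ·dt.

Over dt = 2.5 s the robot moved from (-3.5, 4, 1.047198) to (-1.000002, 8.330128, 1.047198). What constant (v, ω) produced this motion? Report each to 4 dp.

v = 2.0000, ω = 0.0000

Δθ = 1.047198 − 1.047198 = 0.000000
ω = Δθ/dt = 0.000000/2.5 = 0.0000
ω = 0 → v = (Δx·cos θ + Δy·sin θ)/dt = 2.0000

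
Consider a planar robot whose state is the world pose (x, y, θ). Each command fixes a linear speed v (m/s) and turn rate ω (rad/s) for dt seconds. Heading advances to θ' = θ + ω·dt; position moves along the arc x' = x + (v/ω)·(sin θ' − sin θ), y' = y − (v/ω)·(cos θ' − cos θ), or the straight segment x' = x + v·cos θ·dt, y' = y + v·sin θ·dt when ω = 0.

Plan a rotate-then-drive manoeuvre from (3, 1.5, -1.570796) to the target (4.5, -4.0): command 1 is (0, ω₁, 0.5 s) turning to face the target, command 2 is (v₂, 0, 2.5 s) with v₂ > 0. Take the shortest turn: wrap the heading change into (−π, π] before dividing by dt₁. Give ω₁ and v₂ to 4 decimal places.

heading to target = atan2(-4−1.5, 4.5−3) = -1.3045
Δθ = wrap(-1.3045 − -1.5708) = 0.2663; ω₁ = Δθ/dt₁ = 0.5325
distance = √((4.5−3)² + (-4−1.5)²) = 5.7009; v₂ = distance/dt₂ = 2.2804

ω₁ = 0.5325, v₂ = 2.2804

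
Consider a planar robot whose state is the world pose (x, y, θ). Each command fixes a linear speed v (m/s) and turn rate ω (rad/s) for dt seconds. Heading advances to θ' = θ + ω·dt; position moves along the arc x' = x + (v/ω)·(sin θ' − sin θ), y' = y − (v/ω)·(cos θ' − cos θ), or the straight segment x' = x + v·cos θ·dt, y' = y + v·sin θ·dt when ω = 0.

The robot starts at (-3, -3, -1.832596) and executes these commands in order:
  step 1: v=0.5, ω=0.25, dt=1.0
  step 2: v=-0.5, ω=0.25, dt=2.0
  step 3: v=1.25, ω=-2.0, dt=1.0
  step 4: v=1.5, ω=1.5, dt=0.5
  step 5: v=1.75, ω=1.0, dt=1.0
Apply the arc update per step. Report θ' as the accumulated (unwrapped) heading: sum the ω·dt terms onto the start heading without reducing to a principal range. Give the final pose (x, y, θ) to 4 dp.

step 1: θ'=-1.5826 (R=2.0000) → pose (-3.0680, -3.4940, -1.5826)
step 2: θ'=-1.0826 (R=-2.0000) → pose (-3.3015, -2.5324, -1.0826)
step 3: θ'=-3.0826 (R=-0.6250) → pose (-3.8166, -3.4494, -3.0826)
step 4: θ'=-2.3326 (R=1.0000) → pose (-4.4813, -3.7575, -2.3326)
step 5: θ'=-1.3326 (R=1.7500) → pose (-4.9156, -5.3783, -1.3326)

(-4.9156, -5.3783, -1.3326)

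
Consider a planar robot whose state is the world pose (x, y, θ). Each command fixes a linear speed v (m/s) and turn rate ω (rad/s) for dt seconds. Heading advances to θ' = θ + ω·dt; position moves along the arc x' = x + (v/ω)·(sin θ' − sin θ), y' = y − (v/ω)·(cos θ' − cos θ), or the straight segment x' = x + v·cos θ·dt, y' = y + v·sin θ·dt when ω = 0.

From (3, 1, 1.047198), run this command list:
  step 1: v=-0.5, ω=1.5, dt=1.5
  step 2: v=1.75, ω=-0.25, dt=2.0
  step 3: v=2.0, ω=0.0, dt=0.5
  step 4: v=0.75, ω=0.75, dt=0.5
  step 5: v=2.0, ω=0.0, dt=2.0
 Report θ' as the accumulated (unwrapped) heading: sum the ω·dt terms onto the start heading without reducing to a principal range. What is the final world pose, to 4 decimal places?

(-5.4155, 1.1040, 3.1722)

step 1: θ'=3.2972 (R=-0.3333) → pose (3.3403, 0.5040, 3.2972)
step 2: θ'=2.7972 (R=-7.0000) → pose (-0.1079, 0.8305, 2.7972)
step 3: θ'=2.7972 (straight) → pose (-1.0492, 1.1681, 2.7972)
step 4: θ'=3.1722 (R=1.0000) → pose (-1.4174, 1.2264, 3.1722)
step 5: θ'=3.1722 (straight) → pose (-5.4155, 1.1040, 3.1722)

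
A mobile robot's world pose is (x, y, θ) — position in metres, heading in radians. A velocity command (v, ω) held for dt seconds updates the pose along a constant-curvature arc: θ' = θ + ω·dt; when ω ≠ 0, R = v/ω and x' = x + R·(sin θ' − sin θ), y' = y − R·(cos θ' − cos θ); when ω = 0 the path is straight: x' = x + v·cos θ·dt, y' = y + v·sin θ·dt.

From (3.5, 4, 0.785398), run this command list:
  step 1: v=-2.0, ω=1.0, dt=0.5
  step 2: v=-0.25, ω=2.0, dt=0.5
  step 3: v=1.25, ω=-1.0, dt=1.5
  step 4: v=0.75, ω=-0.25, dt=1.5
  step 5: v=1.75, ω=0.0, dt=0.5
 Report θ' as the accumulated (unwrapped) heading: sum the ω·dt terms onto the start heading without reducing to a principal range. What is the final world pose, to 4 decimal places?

step 1: θ'=1.2854 (R=-2.0000) → pose (2.9951, 3.1489, 1.2854)
step 2: θ'=2.2854 (R=-0.1250) → pose (3.0206, 3.0318, 2.2854)
step 3: θ'=0.7854 (R=-1.2500) → pose (3.0809, 4.7348, 0.7854)
step 4: θ'=0.4104 (R=-3.0000) → pose (4.0053, 5.3644, 0.4104)
step 5: θ'=0.4104 (straight) → pose (4.8077, 5.7135, 0.4104)

(4.8077, 5.7135, 0.4104)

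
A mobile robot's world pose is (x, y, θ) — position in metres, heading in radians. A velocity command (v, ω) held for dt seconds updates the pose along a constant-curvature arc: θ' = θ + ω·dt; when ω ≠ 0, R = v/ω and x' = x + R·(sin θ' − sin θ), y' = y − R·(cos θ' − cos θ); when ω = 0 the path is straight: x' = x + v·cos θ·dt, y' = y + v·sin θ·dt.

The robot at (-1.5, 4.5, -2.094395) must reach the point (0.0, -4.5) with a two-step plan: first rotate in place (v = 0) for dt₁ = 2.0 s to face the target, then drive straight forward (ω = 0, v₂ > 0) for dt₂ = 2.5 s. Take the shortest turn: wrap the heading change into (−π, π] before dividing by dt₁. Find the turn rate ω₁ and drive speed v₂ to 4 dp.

ω₁ = 0.3444, v₂ = 3.6497

heading to target = atan2(-4.5−4.5, 0−-1.5) = -1.4056
Δθ = wrap(-1.4056 − -2.0944) = 0.6887; ω₁ = Δθ/dt₁ = 0.3444
distance = √((0−-1.5)² + (-4.5−4.5)²) = 9.1241; v₂ = distance/dt₂ = 3.6497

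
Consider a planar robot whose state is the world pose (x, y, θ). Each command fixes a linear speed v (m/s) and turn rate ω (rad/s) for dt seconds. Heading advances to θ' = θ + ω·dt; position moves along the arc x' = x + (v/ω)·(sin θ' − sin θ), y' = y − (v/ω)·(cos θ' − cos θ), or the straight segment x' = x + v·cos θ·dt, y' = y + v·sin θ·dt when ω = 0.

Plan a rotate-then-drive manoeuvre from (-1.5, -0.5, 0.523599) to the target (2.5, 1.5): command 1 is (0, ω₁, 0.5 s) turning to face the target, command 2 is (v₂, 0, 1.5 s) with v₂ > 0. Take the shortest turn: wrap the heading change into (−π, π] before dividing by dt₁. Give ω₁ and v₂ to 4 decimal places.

ω₁ = -0.1199, v₂ = 2.9814

heading to target = atan2(1.5−-0.5, 2.5−-1.5) = 0.4636
Δθ = wrap(0.4636 − 0.5236) = -0.0600; ω₁ = Δθ/dt₁ = -0.1199
distance = √((2.5−-1.5)² + (1.5−-0.5)²) = 4.4721; v₂ = distance/dt₂ = 2.9814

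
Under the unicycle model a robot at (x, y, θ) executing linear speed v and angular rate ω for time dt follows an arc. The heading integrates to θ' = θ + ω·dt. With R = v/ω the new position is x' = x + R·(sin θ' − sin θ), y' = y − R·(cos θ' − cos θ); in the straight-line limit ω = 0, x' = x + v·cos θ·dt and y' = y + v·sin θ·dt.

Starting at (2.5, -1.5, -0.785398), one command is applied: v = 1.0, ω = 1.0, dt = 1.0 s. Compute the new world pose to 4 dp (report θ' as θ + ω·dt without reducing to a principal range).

θ' = -0.7854 + 1.0·1.0 = 0.2146
R = v/ω = 1.0/1.0 = 1.0000
x' = 2.5 + 1.0000·(sin 0.2146 − sin -0.7854) = 3.4201
y' = -1.5 − 1.0000·(cos 0.2146 − cos -0.7854) = -1.7700

(3.4201, -1.7700, 0.2146)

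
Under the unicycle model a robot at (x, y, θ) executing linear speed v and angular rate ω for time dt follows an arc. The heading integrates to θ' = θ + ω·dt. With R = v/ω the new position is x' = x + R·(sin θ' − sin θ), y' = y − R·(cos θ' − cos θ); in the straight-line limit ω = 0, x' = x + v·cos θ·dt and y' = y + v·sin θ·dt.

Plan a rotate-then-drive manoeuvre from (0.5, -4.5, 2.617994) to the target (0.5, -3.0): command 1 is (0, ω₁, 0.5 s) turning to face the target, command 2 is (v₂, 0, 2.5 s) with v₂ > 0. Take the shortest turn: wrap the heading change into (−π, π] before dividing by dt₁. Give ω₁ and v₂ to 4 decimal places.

heading to target = atan2(-3−-4.5, 0.5−0.5) = 1.5708
Δθ = wrap(1.5708 − 2.6180) = -1.0472; ω₁ = Δθ/dt₁ = -2.0944
distance = √((0.5−0.5)² + (-3−-4.5)²) = 1.5000; v₂ = distance/dt₂ = 0.6000

ω₁ = -2.0944, v₂ = 0.6000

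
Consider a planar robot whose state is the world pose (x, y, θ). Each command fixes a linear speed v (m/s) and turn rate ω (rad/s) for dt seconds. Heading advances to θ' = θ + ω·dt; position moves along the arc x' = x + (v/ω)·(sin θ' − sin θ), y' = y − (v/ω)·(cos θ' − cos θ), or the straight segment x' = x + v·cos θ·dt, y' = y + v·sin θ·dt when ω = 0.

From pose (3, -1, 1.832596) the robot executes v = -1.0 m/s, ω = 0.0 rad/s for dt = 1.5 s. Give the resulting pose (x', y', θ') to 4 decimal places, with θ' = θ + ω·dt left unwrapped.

θ' = 1.8326 + 0.0·1.5 = 1.8326
ω = 0 → straight: x' = 3 + -1.0·cos(1.8326)·1.5 = 3.3882
y' = -1 + -1.0·sin(1.8326)·1.5 = -2.4489

(3.3882, -2.4489, 1.8326)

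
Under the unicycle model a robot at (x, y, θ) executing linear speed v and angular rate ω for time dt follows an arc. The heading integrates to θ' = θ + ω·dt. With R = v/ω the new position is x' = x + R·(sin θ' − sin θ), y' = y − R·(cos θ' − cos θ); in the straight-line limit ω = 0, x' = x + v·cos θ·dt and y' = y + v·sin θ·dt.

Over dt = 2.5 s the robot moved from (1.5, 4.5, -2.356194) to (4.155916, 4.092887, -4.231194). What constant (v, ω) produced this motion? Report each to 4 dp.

v = -1.2500, ω = -0.7500

Δθ = -4.231194 − -2.356194 = -1.875000
ω = Δθ/dt = -1.875000/2.5 = -0.7500
R = Δx/(sin θ' − sin θ) = 1.6667
v = R·ω = 1.6667·-0.7500 = -1.2500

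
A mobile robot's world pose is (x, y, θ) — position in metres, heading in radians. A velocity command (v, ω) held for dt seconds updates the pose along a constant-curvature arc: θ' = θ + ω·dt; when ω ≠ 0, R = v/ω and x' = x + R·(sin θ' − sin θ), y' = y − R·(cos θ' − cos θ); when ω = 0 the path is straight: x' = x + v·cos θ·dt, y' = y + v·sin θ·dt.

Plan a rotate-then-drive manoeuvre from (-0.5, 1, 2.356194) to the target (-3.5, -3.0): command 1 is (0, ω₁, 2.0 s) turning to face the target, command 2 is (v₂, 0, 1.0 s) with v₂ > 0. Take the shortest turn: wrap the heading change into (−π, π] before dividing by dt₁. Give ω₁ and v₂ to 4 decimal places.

ω₁ = 0.8563, v₂ = 5.0000

heading to target = atan2(-3−1, -3.5−-0.5) = -2.2143
Δθ = wrap(-2.2143 − 2.3562) = 1.7127; ω₁ = Δθ/dt₁ = 0.8563
distance = √((-3.5−-0.5)² + (-3−1)²) = 5.0000; v₂ = distance/dt₂ = 5.0000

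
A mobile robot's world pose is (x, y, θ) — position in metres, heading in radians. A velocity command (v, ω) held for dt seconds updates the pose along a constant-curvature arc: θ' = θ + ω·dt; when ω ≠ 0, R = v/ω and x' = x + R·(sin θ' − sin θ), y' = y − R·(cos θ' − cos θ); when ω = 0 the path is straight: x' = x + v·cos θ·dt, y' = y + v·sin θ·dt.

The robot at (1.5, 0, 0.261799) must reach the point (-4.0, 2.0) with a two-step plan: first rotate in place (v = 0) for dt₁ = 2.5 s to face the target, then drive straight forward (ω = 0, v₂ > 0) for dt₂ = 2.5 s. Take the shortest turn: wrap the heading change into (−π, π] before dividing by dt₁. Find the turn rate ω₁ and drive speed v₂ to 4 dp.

ω₁ = 1.0124, v₂ = 2.3409

heading to target = atan2(2−0, -4−1.5) = 2.7928
Δθ = wrap(2.7928 − 0.2618) = 2.5310; ω₁ = Δθ/dt₁ = 1.0124
distance = √((-4−1.5)² + (2−0)²) = 5.8523; v₂ = distance/dt₂ = 2.3409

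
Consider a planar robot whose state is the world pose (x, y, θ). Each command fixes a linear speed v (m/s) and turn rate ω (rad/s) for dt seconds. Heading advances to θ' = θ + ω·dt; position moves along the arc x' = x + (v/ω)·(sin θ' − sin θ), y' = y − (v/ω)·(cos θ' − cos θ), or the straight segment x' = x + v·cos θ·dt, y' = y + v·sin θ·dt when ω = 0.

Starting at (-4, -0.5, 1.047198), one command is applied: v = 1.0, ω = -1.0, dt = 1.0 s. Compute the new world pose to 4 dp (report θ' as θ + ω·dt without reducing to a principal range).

θ' = 1.0472 + -1.0·1.0 = 0.0472
R = v/ω = 1.0/-1.0 = -1.0000
x' = -4 + -1.0000·(sin 0.0472 − sin 1.0472) = -3.1812
y' = -0.5 − -1.0000·(cos 0.0472 − cos 1.0472) = -0.0011

(-3.1812, -0.0011, 0.0472)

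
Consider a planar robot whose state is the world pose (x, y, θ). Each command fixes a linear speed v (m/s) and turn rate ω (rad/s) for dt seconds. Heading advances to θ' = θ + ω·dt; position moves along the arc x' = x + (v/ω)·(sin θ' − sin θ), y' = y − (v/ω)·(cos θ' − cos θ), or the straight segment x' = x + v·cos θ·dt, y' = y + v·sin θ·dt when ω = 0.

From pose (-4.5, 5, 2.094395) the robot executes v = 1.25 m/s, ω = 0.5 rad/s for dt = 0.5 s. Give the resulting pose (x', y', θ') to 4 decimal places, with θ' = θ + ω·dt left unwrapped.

θ' = 2.0944 + 0.5·0.5 = 2.3444
R = v/ω = 1.25/0.5 = 2.5000
x' = -4.5 + 2.5000·(sin 2.3444 − sin 2.0944) = -4.8766
y' = 5 − 2.5000·(cos 2.3444 − cos 2.0944) = 5.4968

(-4.8766, 5.4968, 2.3444)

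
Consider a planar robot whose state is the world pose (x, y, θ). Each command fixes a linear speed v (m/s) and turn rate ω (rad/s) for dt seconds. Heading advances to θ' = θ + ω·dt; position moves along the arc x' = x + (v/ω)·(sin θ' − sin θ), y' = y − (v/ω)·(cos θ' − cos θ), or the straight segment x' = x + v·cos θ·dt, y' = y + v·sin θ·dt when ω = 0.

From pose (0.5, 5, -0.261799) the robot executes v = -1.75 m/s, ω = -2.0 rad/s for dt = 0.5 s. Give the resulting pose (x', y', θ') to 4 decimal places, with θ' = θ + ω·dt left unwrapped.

(-0.1071, 5.5791, -1.2618)

θ' = -0.2618 + -2.0·0.5 = -1.2618
R = v/ω = -1.75/-2.0 = 0.8750
x' = 0.5 + 0.8750·(sin -1.2618 − sin -0.2618) = -0.1071
y' = 5 − 0.8750·(cos -1.2618 − cos -0.2618) = 5.5791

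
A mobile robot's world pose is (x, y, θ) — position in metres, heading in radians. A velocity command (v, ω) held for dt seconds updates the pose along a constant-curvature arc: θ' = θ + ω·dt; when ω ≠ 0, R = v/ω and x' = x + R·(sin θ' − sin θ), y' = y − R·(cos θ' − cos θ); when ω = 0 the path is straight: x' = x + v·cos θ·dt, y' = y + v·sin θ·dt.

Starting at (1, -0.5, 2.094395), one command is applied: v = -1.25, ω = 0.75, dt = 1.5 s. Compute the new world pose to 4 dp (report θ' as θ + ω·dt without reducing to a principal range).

(2.5729, -1.3283, 3.2194)

θ' = 2.0944 + 0.75·1.5 = 3.2194
R = v/ω = -1.25/0.75 = -1.6667
x' = 1 + -1.6667·(sin 3.2194 − sin 2.0944) = 2.5729
y' = -0.5 − -1.6667·(cos 3.2194 − cos 2.0944) = -1.3283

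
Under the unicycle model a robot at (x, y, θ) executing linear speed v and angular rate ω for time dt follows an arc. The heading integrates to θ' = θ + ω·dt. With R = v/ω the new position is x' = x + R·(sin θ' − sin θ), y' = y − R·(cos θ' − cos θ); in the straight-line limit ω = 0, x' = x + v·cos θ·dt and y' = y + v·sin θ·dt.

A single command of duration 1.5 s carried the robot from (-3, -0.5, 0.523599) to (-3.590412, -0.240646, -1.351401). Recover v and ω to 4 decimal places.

Δθ = -1.351401 − 0.523599 = -1.875000
ω = Δθ/dt = -1.875000/1.5 = -1.2500
R = Δx/(sin θ' − sin θ) = 0.4000
v = R·ω = 0.4000·-1.2500 = -0.5000

v = -0.5000, ω = -1.2500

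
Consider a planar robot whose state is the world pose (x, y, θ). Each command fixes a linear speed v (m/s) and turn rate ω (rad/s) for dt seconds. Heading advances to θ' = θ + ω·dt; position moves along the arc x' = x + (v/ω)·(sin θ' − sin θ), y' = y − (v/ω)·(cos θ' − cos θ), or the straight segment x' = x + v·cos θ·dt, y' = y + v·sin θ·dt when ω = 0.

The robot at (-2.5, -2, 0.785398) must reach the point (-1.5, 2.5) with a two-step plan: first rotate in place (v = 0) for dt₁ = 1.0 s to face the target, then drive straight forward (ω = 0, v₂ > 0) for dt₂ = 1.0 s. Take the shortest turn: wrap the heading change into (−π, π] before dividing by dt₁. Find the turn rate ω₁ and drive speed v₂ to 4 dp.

ω₁ = 0.5667, v₂ = 4.6098

heading to target = atan2(2.5−-2, -1.5−-2.5) = 1.3521
Δθ = wrap(1.3521 − 0.7854) = 0.5667; ω₁ = Δθ/dt₁ = 0.5667
distance = √((-1.5−-2.5)² + (2.5−-2)²) = 4.6098; v₂ = distance/dt₂ = 4.6098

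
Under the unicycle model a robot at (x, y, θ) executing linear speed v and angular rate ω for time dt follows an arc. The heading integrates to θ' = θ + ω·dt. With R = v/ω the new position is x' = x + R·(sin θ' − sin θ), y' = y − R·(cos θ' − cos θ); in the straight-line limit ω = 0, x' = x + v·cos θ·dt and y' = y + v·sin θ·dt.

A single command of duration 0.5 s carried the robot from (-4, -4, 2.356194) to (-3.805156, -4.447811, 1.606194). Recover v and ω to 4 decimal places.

v = -1.0000, ω = -1.5000

Δθ = 1.606194 − 2.356194 = -0.750000
ω = Δθ/dt = -0.750000/0.5 = -1.5000
R = −Δy/(cos θ' − cos θ) = 0.6667
v = R·ω = 0.6667·-1.5000 = -1.0000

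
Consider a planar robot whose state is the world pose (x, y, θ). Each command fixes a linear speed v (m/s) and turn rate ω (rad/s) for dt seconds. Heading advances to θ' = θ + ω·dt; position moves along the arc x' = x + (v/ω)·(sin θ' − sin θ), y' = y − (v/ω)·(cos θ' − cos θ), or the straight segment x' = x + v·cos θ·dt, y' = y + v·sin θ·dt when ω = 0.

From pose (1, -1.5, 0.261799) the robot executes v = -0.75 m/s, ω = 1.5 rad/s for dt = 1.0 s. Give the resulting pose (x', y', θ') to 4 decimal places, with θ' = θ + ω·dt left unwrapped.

θ' = 0.2618 + 1.5·1.0 = 1.7618
R = v/ω = -0.75/1.5 = -0.5000
x' = 1 + -0.5000·(sin 1.7618 − sin 0.2618) = 0.6385
y' = -1.5 − -0.5000·(cos 1.7618 − cos 0.2618) = -2.0779

(0.6385, -2.0779, 1.7618)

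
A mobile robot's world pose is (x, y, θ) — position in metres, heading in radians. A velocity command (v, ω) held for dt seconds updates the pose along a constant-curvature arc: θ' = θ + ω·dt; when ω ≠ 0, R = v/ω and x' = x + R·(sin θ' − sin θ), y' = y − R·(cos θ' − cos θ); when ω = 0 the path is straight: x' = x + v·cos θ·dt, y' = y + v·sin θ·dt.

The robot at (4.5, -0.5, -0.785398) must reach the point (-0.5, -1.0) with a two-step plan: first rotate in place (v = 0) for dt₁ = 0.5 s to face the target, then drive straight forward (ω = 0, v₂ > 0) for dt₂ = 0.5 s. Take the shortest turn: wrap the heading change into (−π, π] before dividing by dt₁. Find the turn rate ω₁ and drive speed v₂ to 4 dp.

ω₁ = -4.5131, v₂ = 10.0499

heading to target = atan2(-1−-0.5, -0.5−4.5) = -3.0419
Δθ = wrap(-3.0419 − -0.7854) = -2.2565; ω₁ = Δθ/dt₁ = -4.5131
distance = √((-0.5−4.5)² + (-1−-0.5)²) = 5.0249; v₂ = distance/dt₂ = 10.0499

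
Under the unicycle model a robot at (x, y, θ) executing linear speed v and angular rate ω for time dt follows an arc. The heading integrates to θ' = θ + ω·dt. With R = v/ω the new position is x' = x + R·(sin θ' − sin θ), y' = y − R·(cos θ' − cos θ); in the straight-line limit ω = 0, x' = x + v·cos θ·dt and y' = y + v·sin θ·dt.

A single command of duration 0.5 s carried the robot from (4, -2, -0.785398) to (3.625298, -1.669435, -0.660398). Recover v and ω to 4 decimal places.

Δθ = -0.660398 − -0.785398 = 0.125000
ω = Δθ/dt = 0.125000/0.5 = 0.2500
R = Δx/(sin θ' − sin θ) = -4.0000
v = R·ω = -4.0000·0.2500 = -1.0000

v = -1.0000, ω = 0.2500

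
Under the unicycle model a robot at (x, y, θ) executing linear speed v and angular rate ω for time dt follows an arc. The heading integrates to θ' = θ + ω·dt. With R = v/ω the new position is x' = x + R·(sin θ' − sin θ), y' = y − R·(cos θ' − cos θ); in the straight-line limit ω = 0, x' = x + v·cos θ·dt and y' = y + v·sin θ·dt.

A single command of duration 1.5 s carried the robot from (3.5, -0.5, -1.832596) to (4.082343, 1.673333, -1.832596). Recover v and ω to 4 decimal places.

v = -1.5000, ω = 0.0000

Δθ = -1.832596 − -1.832596 = 0.000000
ω = Δθ/dt = 0.000000/1.5 = 0.0000
ω = 0 → v = (Δx·cos θ + Δy·sin θ)/dt = -1.5000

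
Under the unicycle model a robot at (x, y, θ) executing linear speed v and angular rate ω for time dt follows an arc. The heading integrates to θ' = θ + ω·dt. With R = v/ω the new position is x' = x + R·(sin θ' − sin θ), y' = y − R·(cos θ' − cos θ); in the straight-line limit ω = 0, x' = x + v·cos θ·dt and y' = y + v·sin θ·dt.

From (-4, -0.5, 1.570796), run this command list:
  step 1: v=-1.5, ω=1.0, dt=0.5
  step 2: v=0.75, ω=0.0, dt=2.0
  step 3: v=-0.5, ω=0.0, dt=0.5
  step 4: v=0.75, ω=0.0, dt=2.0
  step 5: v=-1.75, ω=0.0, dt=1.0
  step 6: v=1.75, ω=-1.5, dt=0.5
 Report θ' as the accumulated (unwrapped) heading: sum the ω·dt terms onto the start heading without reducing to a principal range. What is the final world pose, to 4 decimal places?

step 1: θ'=2.0708 (R=-1.5000) → pose (-3.8164, -1.2191, 2.0708)
step 2: θ'=2.0708 (straight) → pose (-4.5355, 0.0972, 2.0708)
step 3: θ'=2.0708 (straight) → pose (-4.4157, -0.1222, 2.0708)
step 4: θ'=2.0708 (straight) → pose (-5.1348, 1.1942, 2.0708)
step 5: θ'=2.0708 (straight) → pose (-4.2958, -0.3416, 2.0708)
step 6: θ'=1.3208 (R=-1.1667) → pose (-4.4024, 0.5064, 1.3208)

(-4.4024, 0.5064, 1.3208)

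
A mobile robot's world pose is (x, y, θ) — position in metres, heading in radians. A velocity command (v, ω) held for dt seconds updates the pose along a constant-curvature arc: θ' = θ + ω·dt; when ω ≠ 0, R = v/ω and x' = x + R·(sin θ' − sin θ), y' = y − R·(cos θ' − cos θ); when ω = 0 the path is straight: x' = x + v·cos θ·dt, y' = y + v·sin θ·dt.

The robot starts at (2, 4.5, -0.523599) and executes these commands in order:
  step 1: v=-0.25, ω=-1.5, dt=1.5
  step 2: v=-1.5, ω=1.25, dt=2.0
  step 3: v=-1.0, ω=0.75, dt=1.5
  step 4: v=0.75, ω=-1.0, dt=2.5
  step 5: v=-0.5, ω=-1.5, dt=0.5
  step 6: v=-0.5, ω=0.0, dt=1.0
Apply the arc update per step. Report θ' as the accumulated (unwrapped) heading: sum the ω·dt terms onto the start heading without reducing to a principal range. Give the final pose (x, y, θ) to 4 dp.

step 1: θ'=-2.7736 (R=0.1667) → pose (2.0234, 4.7998, -2.7736)
step 2: θ'=-0.2736 (R=-1.2000) → pose (1.9159, 7.0749, -0.2736)
step 3: θ'=0.8514 (R=-1.3333) → pose (0.5527, 6.6697, 0.8514)
step 4: θ'=-1.6486 (R=-0.7500) → pose (1.8646, 6.1172, -1.6486)
step 5: θ'=-2.3986 (R=0.3333) → pose (1.9714, 6.3368, -2.3986)
step 6: θ'=-2.3986 (straight) → pose (2.3397, 6.6750, -2.3986)

(2.3397, 6.6750, -2.3986)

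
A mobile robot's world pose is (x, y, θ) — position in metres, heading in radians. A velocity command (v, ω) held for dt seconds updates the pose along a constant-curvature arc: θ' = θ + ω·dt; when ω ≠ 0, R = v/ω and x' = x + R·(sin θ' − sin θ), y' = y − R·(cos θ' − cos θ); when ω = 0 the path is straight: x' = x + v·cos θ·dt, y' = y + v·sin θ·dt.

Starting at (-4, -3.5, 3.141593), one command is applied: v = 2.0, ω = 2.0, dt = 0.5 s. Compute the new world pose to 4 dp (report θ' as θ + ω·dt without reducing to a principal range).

(-4.8415, -3.9597, 4.1416)

θ' = 3.1416 + 2.0·0.5 = 4.1416
R = v/ω = 2.0/2.0 = 1.0000
x' = -4 + 1.0000·(sin 4.1416 − sin 3.1416) = -4.8415
y' = -3.5 − 1.0000·(cos 4.1416 − cos 3.1416) = -3.9597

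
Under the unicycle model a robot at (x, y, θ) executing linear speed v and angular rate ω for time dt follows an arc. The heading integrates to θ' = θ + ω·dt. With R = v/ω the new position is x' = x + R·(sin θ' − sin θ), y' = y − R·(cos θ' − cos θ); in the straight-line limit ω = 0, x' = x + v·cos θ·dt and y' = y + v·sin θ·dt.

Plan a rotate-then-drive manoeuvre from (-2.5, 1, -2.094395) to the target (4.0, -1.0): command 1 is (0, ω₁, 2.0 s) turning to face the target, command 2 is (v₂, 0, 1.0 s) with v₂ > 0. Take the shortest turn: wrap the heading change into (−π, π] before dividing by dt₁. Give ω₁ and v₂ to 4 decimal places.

ω₁ = 0.8979, v₂ = 6.8007

heading to target = atan2(-1−1, 4−-2.5) = -0.2985
Δθ = wrap(-0.2985 − -2.0944) = 1.7959; ω₁ = Δθ/dt₁ = 0.8979
distance = √((4−-2.5)² + (-1−1)²) = 6.8007; v₂ = distance/dt₂ = 6.8007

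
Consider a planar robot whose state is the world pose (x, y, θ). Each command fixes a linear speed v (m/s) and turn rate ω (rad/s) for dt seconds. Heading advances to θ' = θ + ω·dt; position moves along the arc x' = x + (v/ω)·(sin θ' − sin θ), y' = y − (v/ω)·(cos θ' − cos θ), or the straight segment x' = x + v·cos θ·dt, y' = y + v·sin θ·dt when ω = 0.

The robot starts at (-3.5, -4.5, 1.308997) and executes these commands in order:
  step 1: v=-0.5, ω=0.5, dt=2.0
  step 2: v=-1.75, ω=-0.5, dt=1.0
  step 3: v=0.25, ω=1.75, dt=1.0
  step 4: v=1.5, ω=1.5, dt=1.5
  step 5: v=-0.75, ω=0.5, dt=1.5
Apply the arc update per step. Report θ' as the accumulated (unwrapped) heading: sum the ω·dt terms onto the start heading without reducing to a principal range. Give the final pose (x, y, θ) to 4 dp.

(-3.8028, -8.5594, 6.5590)

step 1: θ'=2.3090 (R=-1.0000) → pose (-3.2738, -5.4318, 2.3090)
step 2: θ'=1.8090 (R=3.5000) → pose (-2.4615, -6.9613, 1.8090)
step 3: θ'=3.5590 (R=0.1429) → pose (-2.6582, -6.8644, 3.5590)
step 4: θ'=5.8090 (R=1.0000) → pose (-2.7094, -8.6682, 5.8090)
step 5: θ'=6.5590 (R=-1.5000) → pose (-3.8028, -8.5594, 6.5590)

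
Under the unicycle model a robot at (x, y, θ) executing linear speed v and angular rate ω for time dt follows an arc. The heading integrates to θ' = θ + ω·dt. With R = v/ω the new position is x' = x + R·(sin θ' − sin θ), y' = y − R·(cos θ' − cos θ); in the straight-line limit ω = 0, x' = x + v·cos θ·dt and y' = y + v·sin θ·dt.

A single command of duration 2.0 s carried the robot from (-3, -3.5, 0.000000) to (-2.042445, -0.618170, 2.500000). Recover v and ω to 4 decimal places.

Δθ = 2.500000 − 0.000000 = 2.500000
ω = Δθ/dt = 2.500000/2.0 = 1.2500
R = −Δy/(cos θ' − cos θ) = 1.6000
v = R·ω = 1.6000·1.2500 = 2.0000

v = 2.0000, ω = 1.2500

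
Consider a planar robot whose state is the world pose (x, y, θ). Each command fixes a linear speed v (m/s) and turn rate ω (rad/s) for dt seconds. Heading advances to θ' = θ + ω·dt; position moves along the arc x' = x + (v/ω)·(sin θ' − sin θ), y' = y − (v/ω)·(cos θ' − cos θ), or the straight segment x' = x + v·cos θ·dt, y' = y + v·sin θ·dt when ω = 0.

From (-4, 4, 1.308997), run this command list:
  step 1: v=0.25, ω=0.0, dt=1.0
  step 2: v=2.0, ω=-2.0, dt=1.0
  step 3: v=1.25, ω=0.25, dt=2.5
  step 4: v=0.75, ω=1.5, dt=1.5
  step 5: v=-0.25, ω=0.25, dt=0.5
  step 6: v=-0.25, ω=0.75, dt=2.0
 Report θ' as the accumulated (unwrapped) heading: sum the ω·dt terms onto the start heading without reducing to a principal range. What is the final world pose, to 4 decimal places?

(1.4976, 4.2689, 3.8090)

step 1: θ'=1.3090 (straight) → pose (-3.9353, 4.2415, 1.3090)
step 2: θ'=-0.6910 (R=-1.0000) → pose (-2.3321, 4.7533, -0.6910)
step 3: θ'=-0.0660 (R=5.0000) → pose (0.5247, 3.6172, -0.0660)
step 4: θ'=2.1840 (R=0.5000) → pose (0.9666, 4.4038, 2.1840)
step 5: θ'=2.3090 (R=-1.0000) → pose (1.0447, 4.3064, 2.3090)
step 6: θ'=3.8090 (R=-0.3333) → pose (1.4976, 4.2689, 3.8090)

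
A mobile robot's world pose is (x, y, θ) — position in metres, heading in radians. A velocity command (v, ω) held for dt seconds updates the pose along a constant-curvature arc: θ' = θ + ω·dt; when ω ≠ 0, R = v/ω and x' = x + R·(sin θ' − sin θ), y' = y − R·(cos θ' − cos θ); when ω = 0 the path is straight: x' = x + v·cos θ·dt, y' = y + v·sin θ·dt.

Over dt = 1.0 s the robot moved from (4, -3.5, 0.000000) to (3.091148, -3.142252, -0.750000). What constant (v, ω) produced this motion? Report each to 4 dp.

Δθ = -0.750000 − 0.000000 = -0.750000
ω = Δθ/dt = -0.750000/1.0 = -0.7500
R = Δx/(sin θ' − sin θ) = 1.3333
v = R·ω = 1.3333·-0.7500 = -1.0000

v = -1.0000, ω = -0.7500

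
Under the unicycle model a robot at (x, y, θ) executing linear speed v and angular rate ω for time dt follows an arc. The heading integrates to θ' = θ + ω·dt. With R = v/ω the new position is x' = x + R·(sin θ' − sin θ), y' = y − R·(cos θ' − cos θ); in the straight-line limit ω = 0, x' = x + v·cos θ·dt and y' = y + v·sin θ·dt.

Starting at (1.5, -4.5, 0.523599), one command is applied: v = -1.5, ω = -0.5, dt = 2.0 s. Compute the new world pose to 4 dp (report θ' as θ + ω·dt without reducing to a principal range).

(-1.3758, -4.5679, -0.4764)

θ' = 0.5236 + -0.5·2.0 = -0.4764
R = v/ω = -1.5/-0.5 = 3.0000
x' = 1.5 + 3.0000·(sin -0.4764 − sin 0.5236) = -1.3758
y' = -4.5 − 3.0000·(cos -0.4764 − cos 0.5236) = -4.5679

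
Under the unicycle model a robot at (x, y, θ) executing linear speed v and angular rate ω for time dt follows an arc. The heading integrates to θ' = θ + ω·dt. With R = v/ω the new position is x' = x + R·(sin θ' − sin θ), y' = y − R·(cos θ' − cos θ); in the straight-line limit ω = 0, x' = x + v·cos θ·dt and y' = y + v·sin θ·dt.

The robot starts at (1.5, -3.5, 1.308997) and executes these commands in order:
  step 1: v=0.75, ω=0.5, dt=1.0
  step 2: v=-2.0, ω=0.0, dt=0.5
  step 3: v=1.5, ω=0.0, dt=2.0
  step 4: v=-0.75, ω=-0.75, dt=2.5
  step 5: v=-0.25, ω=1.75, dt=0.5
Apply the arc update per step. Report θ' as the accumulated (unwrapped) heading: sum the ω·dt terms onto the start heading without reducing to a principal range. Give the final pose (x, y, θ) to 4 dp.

step 1: θ'=1.8090 (R=1.5000) → pose (1.5088, -2.7578, 1.8090)
step 2: θ'=1.8090 (straight) → pose (1.7447, -3.7296, 1.8090)
step 3: θ'=1.8090 (straight) → pose (1.0368, -0.8143, 1.8090)
step 4: θ'=-0.0660 (R=1.0000) → pose (-0.0009, -2.0481, -0.0660)
step 5: θ'=0.8090 (R=-0.1429) → pose (-0.1137, -2.0920, 0.8090)

(-0.1137, -2.0920, 0.8090)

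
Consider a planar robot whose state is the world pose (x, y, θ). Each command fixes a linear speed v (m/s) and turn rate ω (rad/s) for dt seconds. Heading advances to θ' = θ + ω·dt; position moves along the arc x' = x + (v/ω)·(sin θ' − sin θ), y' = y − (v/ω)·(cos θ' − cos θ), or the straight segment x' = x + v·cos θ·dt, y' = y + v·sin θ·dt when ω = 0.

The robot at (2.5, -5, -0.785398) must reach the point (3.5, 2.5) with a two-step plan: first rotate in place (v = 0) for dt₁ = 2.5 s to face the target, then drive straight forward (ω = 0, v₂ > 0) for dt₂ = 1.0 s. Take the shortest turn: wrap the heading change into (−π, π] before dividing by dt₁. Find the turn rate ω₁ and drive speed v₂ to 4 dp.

ω₁ = 0.8895, v₂ = 7.5664

heading to target = atan2(2.5−-5, 3.5−2.5) = 1.4382
Δθ = wrap(1.4382 − -0.7854) = 2.2236; ω₁ = Δθ/dt₁ = 0.8895
distance = √((3.5−2.5)² + (2.5−-5)²) = 7.5664; v₂ = distance/dt₂ = 7.5664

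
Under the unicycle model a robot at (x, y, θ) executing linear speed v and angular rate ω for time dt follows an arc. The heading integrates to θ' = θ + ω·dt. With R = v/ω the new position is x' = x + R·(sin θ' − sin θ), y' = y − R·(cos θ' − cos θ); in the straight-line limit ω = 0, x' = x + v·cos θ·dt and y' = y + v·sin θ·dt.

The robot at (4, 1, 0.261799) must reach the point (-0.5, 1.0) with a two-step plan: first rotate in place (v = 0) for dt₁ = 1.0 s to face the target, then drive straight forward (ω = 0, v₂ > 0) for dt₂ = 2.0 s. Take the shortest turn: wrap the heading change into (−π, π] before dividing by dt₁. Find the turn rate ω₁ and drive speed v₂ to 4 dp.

ω₁ = 2.8798, v₂ = 2.2500

heading to target = atan2(1−1, -0.5−4) = 3.1416
Δθ = wrap(3.1416 − 0.2618) = 2.8798; ω₁ = Δθ/dt₁ = 2.8798
distance = √((-0.5−4)² + (1−1)²) = 4.5000; v₂ = distance/dt₂ = 2.2500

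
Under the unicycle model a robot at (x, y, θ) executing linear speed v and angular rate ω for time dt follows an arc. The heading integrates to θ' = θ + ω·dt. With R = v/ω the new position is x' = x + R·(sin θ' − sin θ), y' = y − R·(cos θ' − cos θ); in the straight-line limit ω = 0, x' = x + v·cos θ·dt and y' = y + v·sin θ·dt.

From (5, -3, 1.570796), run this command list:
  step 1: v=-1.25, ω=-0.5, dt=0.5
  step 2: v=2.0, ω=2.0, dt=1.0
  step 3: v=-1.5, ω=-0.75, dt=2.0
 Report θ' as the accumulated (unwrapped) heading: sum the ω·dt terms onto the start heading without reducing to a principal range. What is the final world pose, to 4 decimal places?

step 1: θ'=1.3208 (R=2.5000) → pose (4.9223, -3.6185, 1.3208)
step 2: θ'=3.3208 (R=1.0000) → pose (3.7751, -2.3871, 3.3208)
step 3: θ'=1.8208 (R=2.0000) → pose (6.0694, -3.8603, 1.8208)

(6.0694, -3.8603, 1.8208)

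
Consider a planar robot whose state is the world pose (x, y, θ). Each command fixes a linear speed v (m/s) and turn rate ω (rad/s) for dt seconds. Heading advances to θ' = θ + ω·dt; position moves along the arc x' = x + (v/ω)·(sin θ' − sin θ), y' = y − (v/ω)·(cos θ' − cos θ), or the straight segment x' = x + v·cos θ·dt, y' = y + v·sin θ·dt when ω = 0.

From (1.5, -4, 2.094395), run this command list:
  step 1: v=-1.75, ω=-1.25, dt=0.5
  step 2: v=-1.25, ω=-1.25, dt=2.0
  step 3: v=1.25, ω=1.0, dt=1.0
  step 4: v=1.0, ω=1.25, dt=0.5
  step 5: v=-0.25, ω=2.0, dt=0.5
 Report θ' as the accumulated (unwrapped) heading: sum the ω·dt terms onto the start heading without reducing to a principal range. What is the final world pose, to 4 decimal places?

step 1: θ'=1.4694 (R=1.4000) → pose (1.6804, -4.8417, 1.4694)
step 2: θ'=-1.0306 (R=1.0000) → pose (-0.1721, -5.2548, -1.0306)
step 3: θ'=-0.0306 (R=1.2500) → pose (0.8617, -5.8613, -0.0306)
step 4: θ'=0.5944 (R=0.8000) → pose (1.3341, -5.7245, 0.5944)
step 5: θ'=1.5944 (R=-0.1250) → pose (1.2792, -5.8310, 1.5944)

(1.2792, -5.8310, 1.5944)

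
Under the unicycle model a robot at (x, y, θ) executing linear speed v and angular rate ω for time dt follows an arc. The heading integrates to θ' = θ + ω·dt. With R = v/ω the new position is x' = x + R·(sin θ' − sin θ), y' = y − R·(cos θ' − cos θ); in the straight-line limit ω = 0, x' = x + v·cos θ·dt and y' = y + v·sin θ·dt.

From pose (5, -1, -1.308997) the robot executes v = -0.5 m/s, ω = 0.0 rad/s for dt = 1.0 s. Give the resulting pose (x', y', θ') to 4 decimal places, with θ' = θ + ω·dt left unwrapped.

θ' = -1.3090 + 0.0·1.0 = -1.3090
ω = 0 → straight: x' = 5 + -0.5·cos(-1.3090)·1.0 = 4.8706
y' = -1 + -0.5·sin(-1.3090)·1.0 = -0.5170

(4.8706, -0.5170, -1.3090)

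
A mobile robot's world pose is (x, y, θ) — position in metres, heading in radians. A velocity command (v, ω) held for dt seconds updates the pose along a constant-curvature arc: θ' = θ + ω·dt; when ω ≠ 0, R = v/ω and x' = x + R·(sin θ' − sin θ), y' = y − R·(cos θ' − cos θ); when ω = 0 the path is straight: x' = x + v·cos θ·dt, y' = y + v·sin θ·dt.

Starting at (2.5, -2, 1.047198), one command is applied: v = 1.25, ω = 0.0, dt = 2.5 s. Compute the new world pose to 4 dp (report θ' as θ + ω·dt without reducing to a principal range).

θ' = 1.0472 + 0.0·2.5 = 1.0472
ω = 0 → straight: x' = 2.5 + 1.25·cos(1.0472)·2.5 = 4.0625
y' = -2 + 1.25·sin(1.0472)·2.5 = 0.7063

(4.0625, 0.7063, 1.0472)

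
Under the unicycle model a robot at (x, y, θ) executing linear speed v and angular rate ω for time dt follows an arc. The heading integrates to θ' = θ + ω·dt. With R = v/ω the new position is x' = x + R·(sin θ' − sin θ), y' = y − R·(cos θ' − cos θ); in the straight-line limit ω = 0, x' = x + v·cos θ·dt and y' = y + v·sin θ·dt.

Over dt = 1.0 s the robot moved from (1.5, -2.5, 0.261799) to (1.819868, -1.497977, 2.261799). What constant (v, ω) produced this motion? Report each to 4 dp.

v = 1.2500, ω = 2.0000

Δθ = 2.261799 − 0.261799 = 2.000000
ω = Δθ/dt = 2.000000/1.0 = 2.0000
R = −Δy/(cos θ' − cos θ) = 0.6250
v = R·ω = 0.6250·2.0000 = 1.2500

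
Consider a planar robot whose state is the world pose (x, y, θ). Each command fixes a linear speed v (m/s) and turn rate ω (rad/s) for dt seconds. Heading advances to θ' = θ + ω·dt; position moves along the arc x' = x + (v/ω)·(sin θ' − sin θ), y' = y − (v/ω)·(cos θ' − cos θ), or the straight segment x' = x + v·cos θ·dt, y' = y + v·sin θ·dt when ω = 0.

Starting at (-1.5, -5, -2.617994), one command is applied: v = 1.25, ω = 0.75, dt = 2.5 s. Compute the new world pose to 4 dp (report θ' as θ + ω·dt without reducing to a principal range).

θ' = -2.6180 + 0.75·2.5 = -0.7430
R = v/ω = 1.25/0.75 = 1.6667
x' = -1.5 + 1.6667·(sin -0.7430 − sin -2.6180) = -1.7942
y' = -5 − 1.6667·(cos -0.7430 − cos -2.6180) = -7.6708

(-1.7942, -7.6708, -0.7430)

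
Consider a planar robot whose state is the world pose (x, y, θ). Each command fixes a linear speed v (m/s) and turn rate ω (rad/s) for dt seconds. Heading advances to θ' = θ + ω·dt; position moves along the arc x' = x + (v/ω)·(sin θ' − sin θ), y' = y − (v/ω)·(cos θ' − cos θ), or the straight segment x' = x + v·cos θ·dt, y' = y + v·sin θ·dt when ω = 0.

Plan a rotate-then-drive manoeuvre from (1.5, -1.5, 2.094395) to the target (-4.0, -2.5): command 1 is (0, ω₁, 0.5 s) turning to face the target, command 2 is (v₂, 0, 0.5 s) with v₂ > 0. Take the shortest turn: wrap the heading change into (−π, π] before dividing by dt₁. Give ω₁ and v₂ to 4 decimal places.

heading to target = atan2(-2.5−-1.5, -4−1.5) = -2.9617
Δθ = wrap(-2.9617 − 2.0944) = 1.2271; ω₁ = Δθ/dt₁ = 2.4541
distance = √((-4−1.5)² + (-2.5−-1.5)²) = 5.5902; v₂ = distance/dt₂ = 11.1803

ω₁ = 2.4541, v₂ = 11.1803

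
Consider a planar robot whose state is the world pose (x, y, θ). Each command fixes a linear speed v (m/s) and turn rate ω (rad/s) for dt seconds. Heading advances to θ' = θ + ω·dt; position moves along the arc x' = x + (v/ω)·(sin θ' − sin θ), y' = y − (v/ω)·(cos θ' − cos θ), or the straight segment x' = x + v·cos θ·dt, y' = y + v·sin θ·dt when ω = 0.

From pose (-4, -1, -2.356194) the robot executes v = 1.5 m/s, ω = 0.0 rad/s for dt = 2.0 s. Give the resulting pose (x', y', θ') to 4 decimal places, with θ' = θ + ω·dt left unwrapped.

(-6.1213, -3.1213, -2.3562)

θ' = -2.3562 + 0.0·2.0 = -2.3562
ω = 0 → straight: x' = -4 + 1.5·cos(-2.3562)·2.0 = -6.1213
y' = -1 + 1.5·sin(-2.3562)·2.0 = -3.1213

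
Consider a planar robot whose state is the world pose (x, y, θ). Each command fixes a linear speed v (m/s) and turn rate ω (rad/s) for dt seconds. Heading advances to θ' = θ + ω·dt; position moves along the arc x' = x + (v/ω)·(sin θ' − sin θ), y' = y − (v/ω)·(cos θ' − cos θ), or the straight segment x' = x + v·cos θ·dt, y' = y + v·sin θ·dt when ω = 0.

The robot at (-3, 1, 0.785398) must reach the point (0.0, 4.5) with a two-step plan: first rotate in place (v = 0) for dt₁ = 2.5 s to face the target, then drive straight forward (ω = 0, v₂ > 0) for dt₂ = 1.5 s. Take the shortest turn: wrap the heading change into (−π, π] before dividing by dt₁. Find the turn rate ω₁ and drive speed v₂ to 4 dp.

ω₁ = 0.0307, v₂ = 3.0732

heading to target = atan2(4.5−1, 0−-3) = 0.8622
Δθ = wrap(0.8622 − 0.7854) = 0.0768; ω₁ = Δθ/dt₁ = 0.0307
distance = √((0−-3)² + (4.5−1)²) = 4.6098; v₂ = distance/dt₂ = 3.0732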